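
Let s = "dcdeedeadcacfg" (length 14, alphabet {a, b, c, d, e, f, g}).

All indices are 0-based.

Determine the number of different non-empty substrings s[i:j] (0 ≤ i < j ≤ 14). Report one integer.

95

sorted suffixes:
  #0 SA[0]=10  'acfg'
  #1 SA[1]=7  'adcacfg'
  #2 SA[2]=9  'cacfg'
  #3 SA[3]=1  'cdeedeadcacfg'
  #4 SA[4]=11  'cfg'
  #5 SA[5]=8  'dcacfg'
  #6 SA[6]=0  'dcdeedeadcacfg'
  #7 SA[7]=5  'deadcacfg'
  #8 SA[8]=2  'deedeadcacfg'
  #9 SA[9]=6  'eadcacfg'
  #10 SA[10]=4  'edeadcacfg'
  #11 SA[11]=3  'eedeadcacfg'
  #12 SA[12]=12  'fg'
  #13 SA[13]=13  'g'

SA = [10, 7, 9, 1, 11, 8, 0, 5, 2, 6, 4, 3, 12, 13]
i: (SA[i-1],SA[i]) lcp shared
  1: (10,7) 1 'a'
  2: (7,9) 0 ''
  3: (9,1) 1 'c'
  4: (1,11) 1 'c'
  5: (11,8) 0 ''
  6: (8,0) 2 'dc'
  7: (0,5) 1 'd'
  8: (5,2) 2 'de'
  9: (2,6) 0 ''
  10: (6,4) 1 'e'
  11: (4,3) 1 'e'
  12: (3,12) 0 ''
  13: (12,13) 0 ''

n(n+1)/2 = 14·15/2 = 105
Σ LCP = 0 + 1 + 0 + 1 + 1 + 0 + 2 + 1 + 2 + 0 + 1 + 1 + 0 + 0 = 10
distinct = 105 − 10 = 95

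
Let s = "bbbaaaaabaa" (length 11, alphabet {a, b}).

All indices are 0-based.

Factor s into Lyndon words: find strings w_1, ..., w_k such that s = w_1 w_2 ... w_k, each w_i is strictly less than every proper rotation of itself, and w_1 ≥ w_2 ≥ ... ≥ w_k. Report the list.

["b", "b", "b", "aaaaab", "a", "a"]

emit factor 1: 'b' (i=0, period=1)
emit factor 2: 'b' (i=1, period=1)
emit factor 3: 'b' (i=2, period=1)
emit factor 4: 'aaaaab' (i=3, period=6)
emit factor 5: 'a' (i=9, period=1)
emit factor 6: 'a' (i=10, period=1)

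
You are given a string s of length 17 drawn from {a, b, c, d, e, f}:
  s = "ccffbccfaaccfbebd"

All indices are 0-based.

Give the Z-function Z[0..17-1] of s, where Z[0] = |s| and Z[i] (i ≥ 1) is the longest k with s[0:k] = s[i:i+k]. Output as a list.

Z[0]=17
i=1: fresh scan; Z[1]=1 scan→box=[1,2)
i=2: fresh scan; Z[2]=0
i=3: fresh scan; Z[3]=0
i=4: fresh scan; Z[4]=0
i=5: fresh scan; Z[5]=3 scan→box=[5,8)
i=6: min(r-i=2, Z[1]=1)=1; Z[6]=1
i=7: min(r-i=1, Z[2]=0)=0; Z[7]=0
i=8: fresh scan; Z[8]=0
i=9: fresh scan; Z[9]=0
i=10: fresh scan; Z[10]=3 scan→box=[10,13)
i=11: min(r-i=2, Z[1]=1)=1; Z[11]=1
i=12: min(r-i=1, Z[2]=0)=0; Z[12]=0
i=13: fresh scan; Z[13]=0
i=14: fresh scan; Z[14]=0
i=15: fresh scan; Z[15]=0
i=16: fresh scan; Z[16]=0

[17, 1, 0, 0, 0, 3, 1, 0, 0, 0, 3, 1, 0, 0, 0, 0, 0]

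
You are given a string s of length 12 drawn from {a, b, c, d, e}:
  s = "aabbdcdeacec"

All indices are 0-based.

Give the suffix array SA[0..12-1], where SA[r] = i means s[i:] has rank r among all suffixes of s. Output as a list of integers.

rank | idx | suffix
   0 |   0 | aabbdcdeacec
   1 |   1 | abbdcdeacec
   2 |   8 | acec
   3 |   2 | bbdcdeacec
   4 |   3 | bdcdeacec
   5 |  11 | c
   6 |   5 | cdeacec
   7 |   9 | cec
   8 |   4 | dcdeacec
   9 |   6 | deacec
  10 |   7 | eacec
  11 |  10 | ec

[0, 1, 8, 2, 3, 11, 5, 9, 4, 6, 7, 10]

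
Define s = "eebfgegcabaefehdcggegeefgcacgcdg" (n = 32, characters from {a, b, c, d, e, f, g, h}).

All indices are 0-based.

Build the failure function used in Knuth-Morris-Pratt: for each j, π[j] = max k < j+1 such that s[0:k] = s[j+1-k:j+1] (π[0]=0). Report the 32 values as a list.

[0, 1, 0, 0, 0, 1, 0, 0, 0, 0, 0, 1, 0, 1, 0, 0, 0, 0, 0, 1, 0, 1, 2, 0, 0, 0, 0, 0, 0, 0, 0, 0]

π[0] = 0
j=1 s[j]='e': π[1]=1 (border 'e')
j=2 s[j]='b': k: 1→0; π[2]=0 (border '')
j=3 s[j]='f': π[3]=0 (border '')
j=4 s[j]='g': π[4]=0 (border '')
j=5 s[j]='e': π[5]=1 (border 'e')
j=6 s[j]='g': k: 1→0; π[6]=0 (border '')
j=7 s[j]='c': π[7]=0 (border '')
j=8 s[j]='a': π[8]=0 (border '')
j=9 s[j]='b': π[9]=0 (border '')
j=10 s[j]='a': π[10]=0 (border '')
j=11 s[j]='e': π[11]=1 (border 'e')
j=12 s[j]='f': k: 1→0; π[12]=0 (border '')
j=13 s[j]='e': π[13]=1 (border 'e')
j=14 s[j]='h': k: 1→0; π[14]=0 (border '')
j=15 s[j]='d': π[15]=0 (border '')
j=16 s[j]='c': π[16]=0 (border '')
j=17 s[j]='g': π[17]=0 (border '')
j=18 s[j]='g': π[18]=0 (border '')
j=19 s[j]='e': π[19]=1 (border 'e')
j=20 s[j]='g': k: 1→0; π[20]=0 (border '')
j=21 s[j]='e': π[21]=1 (border 'e')
j=22 s[j]='e': π[22]=2 (border 'ee')
j=23 s[j]='f': k: 2→1→0; π[23]=0 (border '')
j=24 s[j]='g': π[24]=0 (border '')
j=25 s[j]='c': π[25]=0 (border '')
j=26 s[j]='a': π[26]=0 (border '')
j=27 s[j]='c': π[27]=0 (border '')
j=28 s[j]='g': π[28]=0 (border '')
j=29 s[j]='c': π[29]=0 (border '')
j=30 s[j]='d': π[30]=0 (border '')
j=31 s[j]='g': π[31]=0 (border '')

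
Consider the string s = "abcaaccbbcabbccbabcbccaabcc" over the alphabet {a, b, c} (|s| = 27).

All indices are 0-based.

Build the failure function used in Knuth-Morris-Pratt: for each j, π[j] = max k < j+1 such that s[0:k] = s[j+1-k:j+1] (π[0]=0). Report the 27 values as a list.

[0, 0, 0, 1, 1, 0, 0, 0, 0, 0, 1, 2, 0, 0, 0, 0, 1, 2, 3, 0, 0, 0, 1, 1, 2, 3, 0]

π[0] = 0
j=1 s[j]='b': π[1]=0 (border '')
j=2 s[j]='c': π[2]=0 (border '')
j=3 s[j]='a': π[3]=1 (border 'a')
j=4 s[j]='a': k: 1→0; π[4]=1 (border 'a')
j=5 s[j]='c': k: 1→0; π[5]=0 (border '')
j=6 s[j]='c': π[6]=0 (border '')
j=7 s[j]='b': π[7]=0 (border '')
j=8 s[j]='b': π[8]=0 (border '')
j=9 s[j]='c': π[9]=0 (border '')
j=10 s[j]='a': π[10]=1 (border 'a')
j=11 s[j]='b': π[11]=2 (border 'ab')
j=12 s[j]='b': k: 2→0; π[12]=0 (border '')
j=13 s[j]='c': π[13]=0 (border '')
j=14 s[j]='c': π[14]=0 (border '')
j=15 s[j]='b': π[15]=0 (border '')
j=16 s[j]='a': π[16]=1 (border 'a')
j=17 s[j]='b': π[17]=2 (border 'ab')
j=18 s[j]='c': π[18]=3 (border 'abc')
j=19 s[j]='b': k: 3→0; π[19]=0 (border '')
j=20 s[j]='c': π[20]=0 (border '')
j=21 s[j]='c': π[21]=0 (border '')
j=22 s[j]='a': π[22]=1 (border 'a')
j=23 s[j]='a': k: 1→0; π[23]=1 (border 'a')
j=24 s[j]='b': π[24]=2 (border 'ab')
j=25 s[j]='c': π[25]=3 (border 'abc')
j=26 s[j]='c': k: 3→0; π[26]=0 (border '')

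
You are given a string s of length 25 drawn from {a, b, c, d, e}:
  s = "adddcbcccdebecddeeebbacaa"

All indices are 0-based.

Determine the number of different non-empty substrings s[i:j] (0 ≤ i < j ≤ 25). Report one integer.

rank | idx | suffix
   0 |  24 | a
   1 |  23 | aa
   2 |  21 | acaa
   3 |   0 | adddcbcccdebecddeeebbacaa
   4 |  20 | bacaa
   5 |  19 | bbacaa
   6 |   5 | bcccdebecddeeebbacaa
   7 |  11 | becddeeebbacaa
   8 |  22 | caa
   9 |   4 | cbcccdebecddeeebbacaa
  10 |   6 | cccdebecddeeebbacaa
  11 |   7 | ccdebecddeeebbacaa
  12 |  13 | cddeeebbacaa
  13 |   8 | cdebecddeeebbacaa
  14 |   3 | dcbcccdebecddeeebbacaa
  15 |   2 | ddcbcccdebecddeeebbacaa
  16 |   1 | dddcbcccdebecddeeebbacaa
  17 |  14 | ddeeebbacaa
  18 |   9 | debecddeeebbacaa
  19 |  15 | deeebbacaa
  20 |  18 | ebbacaa
  21 |  10 | ebecddeeebbacaa
  22 |  12 | ecddeeebbacaa
  23 |  17 | eebbacaa
  24 |  16 | eeebbacaa

SA = [24, 23, 21, 0, 20, 19, 5, 11, 22, 4, 6, 7, 13, 8, 3, 2, 1, 14, 9, 15, 18, 10, 12, 17, 16]
[i] adj suffixes → lcp
  [1] 24/23 → 1 ('a')
  [2] 23/21 → 1 ('a')
  [3] 21/0 → 1 ('a')
  [4] 0/20 → 0 ('')
  [5] 20/19 → 1 ('b')
  [6] 19/5 → 1 ('b')
  [7] 5/11 → 1 ('b')
  [8] 11/22 → 0 ('')
  [9] 22/4 → 1 ('c')
  [10] 4/6 → 1 ('c')
  [11] 6/7 → 2 ('cc')
  [12] 7/13 → 1 ('c')
  [13] 13/8 → 2 ('cd')
  [14] 8/3 → 0 ('')
  [15] 3/2 → 1 ('d')
  [16] 2/1 → 2 ('dd')
  [17] 1/14 → 2 ('dd')
  [18] 14/9 → 1 ('d')
  [19] 9/15 → 2 ('de')
  [20] 15/18 → 0 ('')
  [21] 18/10 → 2 ('eb')
  [22] 10/12 → 1 ('e')
  [23] 12/17 → 1 ('e')
  [24] 17/16 → 2 ('ee')

n(n+1)/2 = 25·26/2 = 325
Σ LCP = 0 + 1 + 1 + 1 + 0 + 1 + 1 + 1 + 0 + 1 + 1 + 2 + 1 + 2 + 0 + 1 + 2 + 2 + 1 + 2 + 0 + 2 + 1 + 1 + 2 = 27
distinct = 325 − 27 = 298

298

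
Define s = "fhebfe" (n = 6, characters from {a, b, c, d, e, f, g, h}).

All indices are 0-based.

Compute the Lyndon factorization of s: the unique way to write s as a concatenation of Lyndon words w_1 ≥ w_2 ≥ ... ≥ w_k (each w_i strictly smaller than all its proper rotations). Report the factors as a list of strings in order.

["fh", "e", "bfe"]

emit factor 1: 'fh' (i=0, period=2)
emit factor 2: 'e' (i=2, period=1)
emit factor 3: 'bfe' (i=3, period=3)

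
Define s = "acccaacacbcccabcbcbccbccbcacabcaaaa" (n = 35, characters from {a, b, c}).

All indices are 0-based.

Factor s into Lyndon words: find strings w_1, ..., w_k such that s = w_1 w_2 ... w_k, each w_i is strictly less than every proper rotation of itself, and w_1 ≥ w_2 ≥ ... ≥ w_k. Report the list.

["accc", "aacacbcccabcbcbccbccbcacabc", "a", "a", "a", "a"]

emit factor 1: 'accc' (i=0, period=4)
emit factor 2: 'aacacbcccabcbcbccbccbcacabc' (i=4, period=27)
emit factor 3: 'a' (i=31, period=1)
emit factor 4: 'a' (i=32, period=1)
emit factor 5: 'a' (i=33, period=1)
emit factor 6: 'a' (i=34, period=1)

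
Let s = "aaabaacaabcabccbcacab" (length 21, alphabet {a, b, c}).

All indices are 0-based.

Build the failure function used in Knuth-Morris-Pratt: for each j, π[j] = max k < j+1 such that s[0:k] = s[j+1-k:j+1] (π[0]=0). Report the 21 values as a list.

[0, 1, 2, 0, 1, 2, 0, 1, 2, 0, 0, 1, 0, 0, 0, 0, 0, 1, 0, 1, 0]

π[0] = 0
j=1 s[j]='a': π[1]=1 (border 'a')
j=2 s[j]='a': π[2]=2 (border 'aa')
j=3 s[j]='b': k: 2→1→0; π[3]=0 (border '')
j=4 s[j]='a': π[4]=1 (border 'a')
j=5 s[j]='a': π[5]=2 (border 'aa')
j=6 s[j]='c': k: 2→1→0; π[6]=0 (border '')
j=7 s[j]='a': π[7]=1 (border 'a')
j=8 s[j]='a': π[8]=2 (border 'aa')
j=9 s[j]='b': k: 2→1→0; π[9]=0 (border '')
j=10 s[j]='c': π[10]=0 (border '')
j=11 s[j]='a': π[11]=1 (border 'a')
j=12 s[j]='b': k: 1→0; π[12]=0 (border '')
j=13 s[j]='c': π[13]=0 (border '')
j=14 s[j]='c': π[14]=0 (border '')
j=15 s[j]='b': π[15]=0 (border '')
j=16 s[j]='c': π[16]=0 (border '')
j=17 s[j]='a': π[17]=1 (border 'a')
j=18 s[j]='c': k: 1→0; π[18]=0 (border '')
j=19 s[j]='a': π[19]=1 (border 'a')
j=20 s[j]='b': k: 1→0; π[20]=0 (border '')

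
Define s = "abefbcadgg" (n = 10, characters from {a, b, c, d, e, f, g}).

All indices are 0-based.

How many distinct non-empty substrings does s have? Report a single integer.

52

rank→(start, suffix):
  0 → (0, 'abefbcadgg')
  1 → (6, 'adgg')
  2 → (4, 'bcadgg')
  3 → (1, 'befbcadgg')
  4 → (5, 'cadgg')
  5 → (7, 'dgg')
  6 → (2, 'efbcadgg')
  7 → (3, 'fbcadgg')
  8 → (9, 'g')
  9 → (8, 'gg')

SA = [0, 6, 4, 1, 5, 7, 2, 3, 9, 8]
[i] adj suffixes → lcp
  [1] 0/6 → 1 ('a')
  [2] 6/4 → 0 ('')
  [3] 4/1 → 1 ('b')
  [4] 1/5 → 0 ('')
  [5] 5/7 → 0 ('')
  [6] 7/2 → 0 ('')
  [7] 2/3 → 0 ('')
  [8] 3/9 → 0 ('')
  [9] 9/8 → 1 ('g')

n(n+1)/2 = 10·11/2 = 55
Σ LCP = 0 + 1 + 0 + 1 + 0 + 0 + 0 + 0 + 0 + 1 = 3
distinct = 55 − 3 = 52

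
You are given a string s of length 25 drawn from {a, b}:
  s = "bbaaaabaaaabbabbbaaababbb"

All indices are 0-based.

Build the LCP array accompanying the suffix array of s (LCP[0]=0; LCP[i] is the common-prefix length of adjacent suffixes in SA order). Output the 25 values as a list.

rank | idx | suffix
   0 |   2 | aaaabaaaabbabbbaaababbb
   1 |   7 | aaaabbabbbaaababbb
   2 |   3 | aaabaaaabbabbbaaababbb
   3 |  17 | aaababbb
   4 |   8 | aaabbabbbaaababbb
   5 |   4 | aabaaaabbabbbaaababbb
   6 |  18 | aababbb
   7 |   9 | aabbabbbaaababbb
   8 |   5 | abaaaabbabbbaaababbb
   9 |  19 | ababbb
  10 |  10 | abbabbbaaababbb
  11 |  21 | abbb
  12 |  13 | abbbaaababbb
  13 |  24 | b
  14 |   1 | baaaabaaaabbabbbaaababbb
  15 |   6 | baaaabbabbbaaababbb
  16 |  16 | baaababbb
  17 |  20 | babbb
  18 |  12 | babbbaaababbb
  19 |  23 | bb
  20 |   0 | bbaaaabaaaabbabbbaaababbb
  21 |  15 | bbaaababbb
  22 |  11 | bbabbbaaababbb
  23 |  22 | bbb
  24 |  14 | bbbaaababbb

SA = [2, 7, 3, 17, 8, 4, 18, 9, 5, 19, 10, 21, 13, 24, 1, 6, 16, 20, 12, 23, 0, 15, 11, 22, 14]
i: (SA[i-1],SA[i]) lcp shared
  1: (2,7) 5 'aaaab'
  2: (7,3) 3 'aaa'
  3: (3,17) 5 'aaaba'
  4: (17,8) 4 'aaab'
  5: (8,4) 2 'aa'
  6: (4,18) 4 'aaba'
  7: (18,9) 3 'aab'
  8: (9,5) 1 'a'
  9: (5,19) 3 'aba'
  10: (19,10) 2 'ab'
  11: (10,21) 3 'abb'
  12: (21,13) 4 'abbb'
  13: (13,24) 0 ''
  14: (24,1) 1 'b'
  15: (1,6) 6 'baaaab'
  16: (6,16) 4 'baaa'
  17: (16,20) 2 'ba'
  18: (20,12) 5 'babbb'
  19: (12,23) 1 'b'
  20: (23,0) 2 'bb'
  21: (0,15) 5 'bbaaa'
  22: (15,11) 3 'bba'
  23: (11,22) 2 'bb'
  24: (22,14) 3 'bbb'

[0, 5, 3, 5, 4, 2, 4, 3, 1, 3, 2, 3, 4, 0, 1, 6, 4, 2, 5, 1, 2, 5, 3, 2, 3]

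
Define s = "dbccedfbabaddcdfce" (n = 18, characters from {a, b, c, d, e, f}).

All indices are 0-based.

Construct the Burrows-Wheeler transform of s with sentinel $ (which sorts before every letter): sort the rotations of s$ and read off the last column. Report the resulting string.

ebbfadbdfc$daecccdd

rank  rotation             last
    0  $dbccedfbabaddcdfce  e
    1  abaddcdfce$dbccedfb  b
    2  addcdfce$dbccedfbab  b
    3  babaddcdfce$dbccedf  f
    4  baddcdfce$dbccedfba  a
    5  bccedfbabaddcdfce$d  d
    6  ccedfbabaddcdfce$db  b
    7  cdfce$dbccedfbabadd  d
    8  ce$dbccedfbabaddcdf  f
    9  cedfbabaddcdfce$dbc  c
   10  dbccedfbabaddcdfce$  $
   11  dcdfce$dbccedfbabad  d
   12  ddcdfce$dbccedfbaba  a
   13  dfbabaddcdfce$dbcce  e
   14  dfce$dbccedfbabaddc  c
   15  e$dbccedfbabaddcdfc  c
   16  edfbabaddcdfce$dbcc  c
   17  fbabaddcdfce$dbcced  d
   18  fce$dbccedfbabaddcd  d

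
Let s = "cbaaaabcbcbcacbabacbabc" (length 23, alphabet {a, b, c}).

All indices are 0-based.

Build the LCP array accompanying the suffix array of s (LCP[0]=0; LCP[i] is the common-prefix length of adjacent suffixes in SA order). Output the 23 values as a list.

[0, 3, 2, 1, 2, 3, 1, 5, 0, 2, 3, 2, 1, 2, 2, 4, 0, 1, 1, 3, 4, 2, 3]

sorted suffixes:
  #0 SA[0]=2  'aaaabcbcbcacbabacbabc'
  #1 SA[1]=3  'aaabcbcbcacbabacbabc'
  #2 SA[2]=4  'aabcbcbcacbabacbabc'
  #3 SA[3]=15  'abacbabc'
  #4 SA[4]=20  'abc'
  #5 SA[5]=5  'abcbcbcacbabacbabc'
  #6 SA[6]=12  'acbabacbabc'
  #7 SA[7]=17  'acbabc'
  #8 SA[8]=1  'baaaabcbcbcacbabacbabc'
  #9 SA[9]=14  'babacbabc'
  #10 SA[10]=19  'babc'
  #11 SA[11]=16  'bacbabc'
  #12 SA[12]=21  'bc'
  #13 SA[13]=10  'bcacbabacbabc'
  #14 SA[14]=8  'bcbcacbabacbabc'
  #15 SA[15]=6  'bcbcbcacbabacbabc'
  #16 SA[16]=22  'c'
  #17 SA[17]=11  'cacbabacbabc'
  #18 SA[18]=0  'cbaaaabcbcbcacbabacbabc'
  #19 SA[19]=13  'cbabacbabc'
  #20 SA[20]=18  'cbabc'
  #21 SA[21]=9  'cbcacbabacbabc'
  #22 SA[22]=7  'cbcbcacbabacbabc'

SA = [2, 3, 4, 15, 20, 5, 12, 17, 1, 14, 19, 16, 21, 10, 8, 6, 22, 11, 0, 13, 18, 9, 7]
rank  pair      lcp
   1  s[2:],s[3:]  3  'aaa'
   2  s[3:],s[4:]  2  'aa'
   3  s[4:],s[15:]  1  'a'
   4  s[15:],s[20:]  2  'ab'
   5  s[20:],s[5:]  3  'abc'
   6  s[5:],s[12:]  1  'a'
   7  s[12:],s[17:]  5  'acbab'
   8  s[17:],s[1:]  0  ''
   9  s[1:],s[14:]  2  'ba'
  10  s[14:],s[19:]  3  'bab'
  11  s[19:],s[16:]  2  'ba'
  12  s[16:],s[21:]  1  'b'
  13  s[21:],s[10:]  2  'bc'
  14  s[10:],s[8:]  2  'bc'
  15  s[8:],s[6:]  4  'bcbc'
  16  s[6:],s[22:]  0  ''
  17  s[22:],s[11:]  1  'c'
  18  s[11:],s[0:]  1  'c'
  19  s[0:],s[13:]  3  'cba'
  20  s[13:],s[18:]  4  'cbab'
  21  s[18:],s[9:]  2  'cb'
  22  s[9:],s[7:]  3  'cbc'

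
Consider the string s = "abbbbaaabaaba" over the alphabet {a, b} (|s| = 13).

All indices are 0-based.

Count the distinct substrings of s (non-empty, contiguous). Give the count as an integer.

rank | idx | suffix
   0 |  12 | a
   1 |   5 | aaabaaba
   2 |   9 | aaba
   3 |   6 | aabaaba
   4 |  10 | aba
   5 |   7 | abaaba
   6 |   0 | abbbbaaabaaba
   7 |  11 | ba
   8 |   4 | baaabaaba
   9 |   8 | baaba
  10 |   3 | bbaaabaaba
  11 |   2 | bbbaaabaaba
  12 |   1 | bbbbaaabaaba

SA = [12, 5, 9, 6, 10, 7, 0, 11, 4, 8, 3, 2, 1]
rank  pair      lcp
   1  s[12:],s[5:]  1  'a'
   2  s[5:],s[9:]  2  'aa'
   3  s[9:],s[6:]  4  'aaba'
   4  s[6:],s[10:]  1  'a'
   5  s[10:],s[7:]  3  'aba'
   6  s[7:],s[0:]  2  'ab'
   7  s[0:],s[11:]  0  ''
   8  s[11:],s[4:]  2  'ba'
   9  s[4:],s[8:]  3  'baa'
  10  s[8:],s[3:]  1  'b'
  11  s[3:],s[2:]  2  'bb'
  12  s[2:],s[1:]  3  'bbb'

n(n+1)/2 = 13·14/2 = 91
Σ LCP = 0 + 1 + 2 + 4 + 1 + 3 + 2 + 0 + 2 + 3 + 1 + 2 + 3 = 24
distinct = 91 − 24 = 67

67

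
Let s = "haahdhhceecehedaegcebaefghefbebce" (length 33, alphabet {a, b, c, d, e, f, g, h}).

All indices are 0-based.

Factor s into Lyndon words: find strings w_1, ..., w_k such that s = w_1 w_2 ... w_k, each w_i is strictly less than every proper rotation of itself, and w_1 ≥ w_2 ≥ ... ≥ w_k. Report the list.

["h", "aahdhhceecehedaegcebaefghefbebce"]

emit factor 1: 'h' (i=0, period=1)
emit factor 2: 'aahdhhceecehedaegcebaefghefbebce' (i=1, period=32)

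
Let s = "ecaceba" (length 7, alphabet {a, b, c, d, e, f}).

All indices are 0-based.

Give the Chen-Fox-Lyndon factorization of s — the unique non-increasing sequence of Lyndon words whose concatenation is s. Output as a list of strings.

["e", "c", "aceb", "a"]

emit factor 1: 'e' (i=0, period=1)
emit factor 2: 'c' (i=1, period=1)
emit factor 3: 'aceb' (i=2, period=4)
emit factor 4: 'a' (i=6, period=1)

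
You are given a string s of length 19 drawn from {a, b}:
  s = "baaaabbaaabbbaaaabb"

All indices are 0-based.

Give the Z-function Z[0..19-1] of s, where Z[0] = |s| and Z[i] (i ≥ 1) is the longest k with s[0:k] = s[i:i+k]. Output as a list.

[19, 0, 0, 0, 0, 1, 4, 0, 0, 0, 1, 1, 7, 0, 0, 0, 0, 1, 1]

Z[0]=19
i=1: i≥r, start 0; Z[1]=0
i=2: i≥r, start 0; Z[2]=0
i=3: i≥r, start 0; Z[3]=0
i=4: i≥r, start 0; Z[4]=0
i=5: i≥r, start 0; Z[5]=1 grow→box=[5,6)
i=6: i≥r, start 0; Z[6]=4 grow→box=[6,10)
i=7: min(r-i=3, Z[1]=0)=0; Z[7]=0
i=8: min(r-i=2, Z[2]=0)=0; Z[8]=0
i=9: min(r-i=1, Z[3]=0)=0; Z[9]=0
i=10: i≥r, start 0; Z[10]=1 grow→box=[10,11)
i=11: i≥r, start 0; Z[11]=1 grow→box=[11,12)
i=12: i≥r, start 0; Z[12]=7 grow→box=[12,19)
i=13: min(r-i=6, Z[1]=0)=0; Z[13]=0
i=14: min(r-i=5, Z[2]=0)=0; Z[14]=0
i=15: min(r-i=4, Z[3]=0)=0; Z[15]=0
i=16: min(r-i=3, Z[4]=0)=0; Z[16]=0
i=17: min(r-i=2, Z[5]=1)=1; Z[17]=1
i=18: min(r-i=1, Z[6]=4)=1; Z[18]=1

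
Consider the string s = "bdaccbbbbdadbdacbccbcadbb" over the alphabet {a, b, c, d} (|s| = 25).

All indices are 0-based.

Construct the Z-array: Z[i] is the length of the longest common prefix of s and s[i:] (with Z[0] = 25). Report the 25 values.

[25, 0, 0, 0, 0, 1, 1, 1, 3, 0, 0, 0, 4, 0, 0, 0, 1, 0, 0, 1, 0, 0, 0, 1, 1]

Z[0]=25
i=1: fresh scan; Z[1]=0
i=2: fresh scan; Z[2]=0
i=3: fresh scan; Z[3]=0
i=4: fresh scan; Z[4]=0
i=5: fresh scan; Z[5]=1 grow→box=[5,6)
i=6: fresh scan; Z[6]=1 grow→box=[6,7)
i=7: fresh scan; Z[7]=1 grow→box=[7,8)
i=8: fresh scan; Z[8]=3 grow→box=[8,11)
i=9: min(r-i=2, Z[1]=0)=0; Z[9]=0
i=10: min(r-i=1, Z[2]=0)=0; Z[10]=0
i=11: fresh scan; Z[11]=0
i=12: fresh scan; Z[12]=4 grow→box=[12,16)
i=13: min(r-i=3, Z[1]=0)=0; Z[13]=0
i=14: min(r-i=2, Z[2]=0)=0; Z[14]=0
i=15: min(r-i=1, Z[3]=0)=0; Z[15]=0
i=16: fresh scan; Z[16]=1 grow→box=[16,17)
i=17: fresh scan; Z[17]=0
i=18: fresh scan; Z[18]=0
i=19: fresh scan; Z[19]=1 grow→box=[19,20)
i=20: fresh scan; Z[20]=0
i=21: fresh scan; Z[21]=0
i=22: fresh scan; Z[22]=0
i=23: fresh scan; Z[23]=1 grow→box=[23,24)
i=24: fresh scan; Z[24]=1 grow→box=[24,25)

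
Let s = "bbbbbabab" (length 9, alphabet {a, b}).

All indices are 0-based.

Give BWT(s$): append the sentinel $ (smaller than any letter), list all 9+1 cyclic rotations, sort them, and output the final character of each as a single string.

bbbaabbbb$

rank  rotation    last
    0  $bbbbbabab  b
    1  ab$bbbbbab  b
    2  abab$bbbbb  b
    3  b$bbbbbaba  a
    4  bab$bbbbba  a
    5  babab$bbbb  b
    6  bbabab$bbb  b
    7  bbbabab$bb  b
    8  bbbbabab$b  b
    9  bbbbbabab$  $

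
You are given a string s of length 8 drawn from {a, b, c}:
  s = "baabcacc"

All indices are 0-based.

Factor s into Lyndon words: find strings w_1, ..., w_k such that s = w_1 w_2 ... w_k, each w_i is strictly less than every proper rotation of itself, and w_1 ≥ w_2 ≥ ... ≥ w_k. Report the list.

emit factor 1: 'b' (i=0, period=1)
emit factor 2: 'aabcacc' (i=1, period=7)

["b", "aabcacc"]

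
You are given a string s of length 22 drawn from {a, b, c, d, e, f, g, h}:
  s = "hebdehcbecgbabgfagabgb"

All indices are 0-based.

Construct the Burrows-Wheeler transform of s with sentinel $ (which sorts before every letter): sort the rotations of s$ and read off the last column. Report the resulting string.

bgbfggecaahebhbdgabcbe$

rank  rotation                 last
    0  $hebdehcbecgbabgfagabgb  b
    1  abgb$hebdehcbecgbabgfag  g
    2  abgfagabgb$hebdehcbecgb  b
    3  agabgb$hebdehcbecgbabgf  f
    4  b$hebdehcbecgbabgfagabg  g
    5  babgfagabgb$hebdehcbecg  g
    6  bdehcbecgbabgfagabgb$he  e
    7  becgbabgfagabgb$hebdehc  c
    8  bgb$hebdehcbecgbabgfaga  a
    9  bgfagabgb$hebdehcbecgba  a
   10  cbecgbabgfagabgb$hebdeh  h
   11  cgbabgfagabgb$hebdehcbe  e
   12  dehcbecgbabgfagabgb$heb  b
   13  ebdehcbecgbabgfagabgb$h  h
   14  ecgbabgfagabgb$hebdehcb  b
   15  ehcbecgbabgfagabgb$hebd  d
   16  fagabgb$hebdehcbecgbabg  g
   17  gabgb$hebdehcbecgbabgfa  a
   18  gb$hebdehcbecgbabgfagab  b
   19  gbabgfagabgb$hebdehcbec  c
   20  gfagabgb$hebdehcbecgbab  b
   21  hcbecgbabgfagabgb$hebde  e
   22  hebdehcbecgbabgfagabgb$  $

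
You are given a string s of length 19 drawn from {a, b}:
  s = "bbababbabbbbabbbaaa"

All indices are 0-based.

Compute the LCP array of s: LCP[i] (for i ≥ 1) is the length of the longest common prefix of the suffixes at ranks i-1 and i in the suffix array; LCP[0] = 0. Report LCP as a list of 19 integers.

[0, 1, 2, 1, 2, 3, 4, 0, 2, 3, 4, 5, 1, 3, 4, 6, 2, 4, 3]

sorted suffixes:
  #0 SA[0]=18  'a'
  #1 SA[1]=17  'aa'
  #2 SA[2]=16  'aaa'
  #3 SA[3]=2  'ababbabbbbabbbaaa'
  #4 SA[4]=4  'abbabbbbabbbaaa'
  #5 SA[5]=12  'abbbaaa'
  #6 SA[6]=7  'abbbbabbbaaa'
  #7 SA[7]=15  'baaa'
  #8 SA[8]=1  'bababbabbbbabbbaaa'
  #9 SA[9]=3  'babbabbbbabbbaaa'
  #10 SA[10]=11  'babbbaaa'
  #11 SA[11]=6  'babbbbabbbaaa'
  #12 SA[12]=14  'bbaaa'
  #13 SA[13]=0  'bbababbabbbbabbbaaa'
  #14 SA[14]=10  'bbabbbaaa'
  #15 SA[15]=5  'bbabbbbabbbaaa'
  #16 SA[16]=13  'bbbaaa'
  #17 SA[17]=9  'bbbabbbaaa'
  #18 SA[18]=8  'bbbbabbbaaa'

SA = [18, 17, 16, 2, 4, 12, 7, 15, 1, 3, 11, 6, 14, 0, 10, 5, 13, 9, 8]
rank  pair      lcp
   1  s[18:],s[17:]  1  'a'
   2  s[17:],s[16:]  2  'aa'
   3  s[16:],s[2:]  1  'a'
   4  s[2:],s[4:]  2  'ab'
   5  s[4:],s[12:]  3  'abb'
   6  s[12:],s[7:]  4  'abbb'
   7  s[7:],s[15:]  0  ''
   8  s[15:],s[1:]  2  'ba'
   9  s[1:],s[3:]  3  'bab'
  10  s[3:],s[11:]  4  'babb'
  11  s[11:],s[6:]  5  'babbb'
  12  s[6:],s[14:]  1  'b'
  13  s[14:],s[0:]  3  'bba'
  14  s[0:],s[10:]  4  'bbab'
  15  s[10:],s[5:]  6  'bbabbb'
  16  s[5:],s[13:]  2  'bb'
  17  s[13:],s[9:]  4  'bbba'
  18  s[9:],s[8:]  3  'bbb'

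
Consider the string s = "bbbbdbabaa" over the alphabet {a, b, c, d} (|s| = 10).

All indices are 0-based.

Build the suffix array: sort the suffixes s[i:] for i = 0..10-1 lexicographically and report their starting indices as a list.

[9, 8, 6, 7, 5, 0, 1, 2, 3, 4]

rank→(start, suffix):
  0 → (9, 'a')
  1 → (8, 'aa')
  2 → (6, 'abaa')
  3 → (7, 'baa')
  4 → (5, 'babaa')
  5 → (0, 'bbbbdbabaa')
  6 → (1, 'bbbdbabaa')
  7 → (2, 'bbdbabaa')
  8 → (3, 'bdbabaa')
  9 → (4, 'dbabaa')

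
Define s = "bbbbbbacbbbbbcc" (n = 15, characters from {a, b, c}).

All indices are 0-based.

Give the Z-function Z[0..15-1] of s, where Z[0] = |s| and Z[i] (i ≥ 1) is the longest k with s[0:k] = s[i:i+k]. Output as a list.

Z[0]=15
i=1: outside box; Z[1]=5 grow→box=[1,6)
i=2: min(r-i=4, Z[1]=5)=4; Z[2]=4
i=3: min(r-i=3, Z[2]=4)=3; Z[3]=3
i=4: min(r-i=2, Z[3]=3)=2; Z[4]=2
i=5: min(r-i=1, Z[4]=2)=1; Z[5]=1
i=6: outside box; Z[6]=0
i=7: outside box; Z[7]=0
i=8: outside box; Z[8]=5 grow→box=[8,13)
i=9: min(r-i=4, Z[1]=5)=4; Z[9]=4
i=10: min(r-i=3, Z[2]=4)=3; Z[10]=3
i=11: min(r-i=2, Z[3]=3)=2; Z[11]=2
i=12: min(r-i=1, Z[4]=2)=1; Z[12]=1
i=13: outside box; Z[13]=0
i=14: outside box; Z[14]=0

[15, 5, 4, 3, 2, 1, 0, 0, 5, 4, 3, 2, 1, 0, 0]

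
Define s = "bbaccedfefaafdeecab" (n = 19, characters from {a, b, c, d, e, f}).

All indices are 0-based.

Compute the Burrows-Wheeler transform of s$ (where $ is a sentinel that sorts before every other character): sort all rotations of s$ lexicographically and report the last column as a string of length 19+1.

bfcbaab$eacfeecdfead

rank  rotation              last
    0  $bbaccedfefaafdeecab  b
    1  aafdeecab$bbaccedfef  f
    2  ab$bbaccedfefaafdeec  c
    3  accedfefaafdeecab$bb  b
    4  afdeecab$bbaccedfefa  a
    5  b$bbaccedfefaafdeeca  a
    6  baccedfefaafdeecab$b  b
    7  bbaccedfefaafdeecab$  $
    8  cab$bbaccedfefaafdee  e
    9  ccedfefaafdeecab$bba  a
   10  cedfefaafdeecab$bbac  c
   11  deecab$bbaccedfefaaf  f
   12  dfefaafdeecab$bbacce  e
   13  ecab$bbaccedfefaafde  e
   14  edfefaafdeecab$bbacc  c
   15  eecab$bbaccedfefaafd  d
   16  efaafdeecab$bbaccedf  f
   17  faafdeecab$bbaccedfe  e
   18  fdeecab$bbaccedfefaa  a
   19  fefaafdeecab$bbacced  d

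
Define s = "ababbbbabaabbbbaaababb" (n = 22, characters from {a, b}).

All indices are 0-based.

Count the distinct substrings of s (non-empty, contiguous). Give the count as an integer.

195

sorted suffixes:
  #0 SA[0]=15  'aaababb'
  #1 SA[1]=16  'aababb'
  #2 SA[2]=9  'aabbbbaaababb'
  #3 SA[3]=7  'abaabbbbaaababb'
  #4 SA[4]=17  'ababb'
  #5 SA[5]=0  'ababbbbabaabbbbaaababb'
  #6 SA[6]=19  'abb'
  #7 SA[7]=10  'abbbbaaababb'
  #8 SA[8]=2  'abbbbabaabbbbaaababb'
  #9 SA[9]=21  'b'
  #10 SA[10]=14  'baaababb'
  #11 SA[11]=8  'baabbbbaaababb'
  #12 SA[12]=6  'babaabbbbaaababb'
  #13 SA[13]=18  'babb'
  #14 SA[14]=1  'babbbbabaabbbbaaababb'
  #15 SA[15]=20  'bb'
  #16 SA[16]=13  'bbaaababb'
  #17 SA[17]=5  'bbabaabbbbaaababb'
  #18 SA[18]=12  'bbbaaababb'
  #19 SA[19]=4  'bbbabaabbbbaaababb'
  #20 SA[20]=11  'bbbbaaababb'
  #21 SA[21]=3  'bbbbabaabbbbaaababb'

SA = [15, 16, 9, 7, 17, 0, 19, 10, 2, 21, 14, 8, 6, 18, 1, 20, 13, 5, 12, 4, 11, 3]
i: (SA[i-1],SA[i]) lcp shared
  1: (15,16) 2 'aa'
  2: (16,9) 3 'aab'
  3: (9,7) 1 'a'
  4: (7,17) 3 'aba'
  5: (17,0) 5 'ababb'
  6: (0,19) 2 'ab'
  7: (19,10) 3 'abb'
  8: (10,2) 6 'abbbba'
  9: (2,21) 0 ''
  10: (21,14) 1 'b'
  11: (14,8) 3 'baa'
  12: (8,6) 2 'ba'
  13: (6,18) 3 'bab'
  14: (18,1) 4 'babb'
  15: (1,20) 1 'b'
  16: (20,13) 2 'bb'
  17: (13,5) 3 'bba'
  18: (5,12) 2 'bb'
  19: (12,4) 4 'bbba'
  20: (4,11) 3 'bbb'
  21: (11,3) 5 'bbbba'

n(n+1)/2 = 22·23/2 = 253
Σ LCP = 0 + 2 + 3 + 1 + 3 + 5 + 2 + 3 + 6 + 0 + 1 + 3 + 2 + 3 + 4 + 1 + 2 + 3 + 2 + 4 + 3 + 5 = 58
distinct = 253 − 58 = 195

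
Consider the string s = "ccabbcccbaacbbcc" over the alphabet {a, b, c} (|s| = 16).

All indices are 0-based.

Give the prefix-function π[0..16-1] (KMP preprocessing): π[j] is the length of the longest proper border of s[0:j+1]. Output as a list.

[0, 1, 0, 0, 0, 1, 2, 2, 0, 0, 0, 1, 0, 0, 1, 2]

π[0] = 0
j=1 s[j]='c': π[1]=1 (border 'c')
j=2 s[j]='a': k: 1→0; π[2]=0 (border '')
j=3 s[j]='b': π[3]=0 (border '')
j=4 s[j]='b': π[4]=0 (border '')
j=5 s[j]='c': π[5]=1 (border 'c')
j=6 s[j]='c': π[6]=2 (border 'cc')
j=7 s[j]='c': k: 2→1; π[7]=2 (border 'cc')
j=8 s[j]='b': k: 2→1→0; π[8]=0 (border '')
j=9 s[j]='a': π[9]=0 (border '')
j=10 s[j]='a': π[10]=0 (border '')
j=11 s[j]='c': π[11]=1 (border 'c')
j=12 s[j]='b': k: 1→0; π[12]=0 (border '')
j=13 s[j]='b': π[13]=0 (border '')
j=14 s[j]='c': π[14]=1 (border 'c')
j=15 s[j]='c': π[15]=2 (border 'cc')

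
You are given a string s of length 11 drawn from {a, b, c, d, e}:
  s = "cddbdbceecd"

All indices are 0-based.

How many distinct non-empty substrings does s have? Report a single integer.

57

rank→(start, suffix):
  0 → (5, 'bceecd')
  1 → (3, 'bdbceecd')
  2 → (9, 'cd')
  3 → (0, 'cddbdbceecd')
  4 → (6, 'ceecd')
  5 → (10, 'd')
  6 → (4, 'dbceecd')
  7 → (2, 'dbdbceecd')
  8 → (1, 'ddbdbceecd')
  9 → (8, 'ecd')
  10 → (7, 'eecd')

SA = [5, 3, 9, 0, 6, 10, 4, 2, 1, 8, 7]
[i] adj suffixes → lcp
  [1] 5/3 → 1 ('b')
  [2] 3/9 → 0 ('')
  [3] 9/0 → 2 ('cd')
  [4] 0/6 → 1 ('c')
  [5] 6/10 → 0 ('')
  [6] 10/4 → 1 ('d')
  [7] 4/2 → 2 ('db')
  [8] 2/1 → 1 ('d')
  [9] 1/8 → 0 ('')
  [10] 8/7 → 1 ('e')

n(n+1)/2 = 11·12/2 = 66
Σ LCP = 0 + 1 + 0 + 2 + 1 + 0 + 1 + 2 + 1 + 0 + 1 = 9
distinct = 66 − 9 = 57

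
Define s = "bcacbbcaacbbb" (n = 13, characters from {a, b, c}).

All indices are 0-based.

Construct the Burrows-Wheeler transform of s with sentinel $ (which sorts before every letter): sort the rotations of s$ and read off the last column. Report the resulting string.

rank  rotation        last
    0  $bcacbbcaacbbb  b
    1  aacbbb$bcacbbc  c
    2  acbbb$bcacbbca  a
    3  acbbcaacbbb$bc  c
    4  b$bcacbbcaacbb  b
    5  bb$bcacbbcaacb  b
    6  bbb$bcacbbcaac  c
    7  bbcaacbbb$bcac  c
    8  bcaacbbb$bcacb  b
    9  bcacbbcaacbbb$  $
   10  caacbbb$bcacbb  b
   11  cacbbcaacbbb$b  b
   12  cbbb$bcacbbcaa  a
   13  cbbcaacbbb$bca  a

bcacbbccb$bbaa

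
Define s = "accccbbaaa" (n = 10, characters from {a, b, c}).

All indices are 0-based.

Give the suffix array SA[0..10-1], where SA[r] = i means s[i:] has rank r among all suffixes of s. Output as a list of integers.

sorted suffixes:
  #0 SA[0]=9  'a'
  #1 SA[1]=8  'aa'
  #2 SA[2]=7  'aaa'
  #3 SA[3]=0  'accccbbaaa'
  #4 SA[4]=6  'baaa'
  #5 SA[5]=5  'bbaaa'
  #6 SA[6]=4  'cbbaaa'
  #7 SA[7]=3  'ccbbaaa'
  #8 SA[8]=2  'cccbbaaa'
  #9 SA[9]=1  'ccccbbaaa'

[9, 8, 7, 0, 6, 5, 4, 3, 2, 1]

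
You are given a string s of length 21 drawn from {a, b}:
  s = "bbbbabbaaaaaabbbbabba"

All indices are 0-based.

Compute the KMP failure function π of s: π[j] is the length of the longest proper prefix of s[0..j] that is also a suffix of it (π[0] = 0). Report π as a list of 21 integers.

[0, 1, 2, 3, 0, 1, 2, 0, 0, 0, 0, 0, 0, 1, 2, 3, 4, 5, 6, 7, 8]

π[0] = 0
j=1 s[j]='b': π[1]=1 (border 'b')
j=2 s[j]='b': π[2]=2 (border 'bb')
j=3 s[j]='b': π[3]=3 (border 'bbb')
j=4 s[j]='a': k: 3→2→1→0; π[4]=0 (border '')
j=5 s[j]='b': π[5]=1 (border 'b')
j=6 s[j]='b': π[6]=2 (border 'bb')
j=7 s[j]='a': k: 2→1→0; π[7]=0 (border '')
j=8 s[j]='a': π[8]=0 (border '')
j=9 s[j]='a': π[9]=0 (border '')
j=10 s[j]='a': π[10]=0 (border '')
j=11 s[j]='a': π[11]=0 (border '')
j=12 s[j]='a': π[12]=0 (border '')
j=13 s[j]='b': π[13]=1 (border 'b')
j=14 s[j]='b': π[14]=2 (border 'bb')
j=15 s[j]='b': π[15]=3 (border 'bbb')
j=16 s[j]='b': π[16]=4 (border 'bbbb')
j=17 s[j]='a': π[17]=5 (border 'bbbba')
j=18 s[j]='b': π[18]=6 (border 'bbbbab')
j=19 s[j]='b': π[19]=7 (border 'bbbbabb')
j=20 s[j]='a': π[20]=8 (border 'bbbbabba')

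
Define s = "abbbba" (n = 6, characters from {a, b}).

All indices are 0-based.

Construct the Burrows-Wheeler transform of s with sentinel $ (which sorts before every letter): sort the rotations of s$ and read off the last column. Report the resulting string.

ab$bbba

rank  rotation last
    0  $abbbba  a
    1  a$abbbb  b
    2  abbbba$  $
    3  ba$abbb  b
    4  bba$abb  b
    5  bbba$ab  b
    6  bbbba$a  a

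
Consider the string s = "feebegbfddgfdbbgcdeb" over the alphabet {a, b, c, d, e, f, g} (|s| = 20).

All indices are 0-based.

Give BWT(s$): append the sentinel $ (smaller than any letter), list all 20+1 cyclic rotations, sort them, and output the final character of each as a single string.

bedegbgffcddefbgb$ebd

rank  rotation               last
    0  $feebegbfddgfdbbgcdeb  b
    1  b$feebegbfddgfdbbgcde  e
    2  bbgcdeb$feebegbfddgfd  d
    3  begbfddgfdbbgcdeb$fee  e
    4  bfddgfdbbgcdeb$feebeg  g
    5  bgcdeb$feebegbfddgfdb  b
    6  cdeb$feebegbfddgfdbbg  g
    7  dbbgcdeb$feebegbfddgf  f
    8  ddgfdbbgcdeb$feebegbf  f
    9  deb$feebegbfddgfdbbgc  c
   10  dgfdbbgcdeb$feebegbfd  d
   11  eb$feebegbfddgfdbbgcd  d
   12  ebegbfddgfdbbgcdeb$fe  e
   13  eebegbfddgfdbbgcdeb$f  f
   14  egbfddgfdbbgcdeb$feeb  b
   15  fdbbgcdeb$feebegbfddg  g
   16  fddgfdbbgcdeb$feebegb  b
   17  feebegbfddgfdbbgcdeb$  $
   18  gbfddgfdbbgcdeb$feebe  e
   19  gcdeb$feebegbfddgfdbb  b
   20  gfdbbgcdeb$feebegbfdd  d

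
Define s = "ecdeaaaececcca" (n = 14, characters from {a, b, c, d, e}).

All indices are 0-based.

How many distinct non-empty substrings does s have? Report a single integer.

rank | idx | suffix
   0 |  13 | a
   1 |   4 | aaaececcca
   2 |   5 | aaececcca
   3 |   6 | aececcca
   4 |  12 | ca
   5 |  11 | cca
   6 |  10 | ccca
   7 |   1 | cdeaaaececcca
   8 |   8 | ceccca
   9 |   2 | deaaaececcca
  10 |   3 | eaaaececcca
  11 |   9 | eccca
  12 |   0 | ecdeaaaececcca
  13 |   7 | ececcca

SA = [13, 4, 5, 6, 12, 11, 10, 1, 8, 2, 3, 9, 0, 7]
[i] adj suffixes → lcp
  [1] 13/4 → 1 ('a')
  [2] 4/5 → 2 ('aa')
  [3] 5/6 → 1 ('a')
  [4] 6/12 → 0 ('')
  [5] 12/11 → 1 ('c')
  [6] 11/10 → 2 ('cc')
  [7] 10/1 → 1 ('c')
  [8] 1/8 → 1 ('c')
  [9] 8/2 → 0 ('')
  [10] 2/3 → 0 ('')
  [11] 3/9 → 1 ('e')
  [12] 9/0 → 2 ('ec')
  [13] 0/7 → 2 ('ec')

n(n+1)/2 = 14·15/2 = 105
Σ LCP = 0 + 1 + 2 + 1 + 0 + 1 + 2 + 1 + 1 + 0 + 0 + 1 + 2 + 2 = 14
distinct = 105 − 14 = 91

91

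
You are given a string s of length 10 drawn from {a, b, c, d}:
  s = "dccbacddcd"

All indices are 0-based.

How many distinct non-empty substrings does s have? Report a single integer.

47

rank | idx | suffix
   0 |   4 | acddcd
   1 |   3 | bacddcd
   2 |   2 | cbacddcd
   3 |   1 | ccbacddcd
   4 |   8 | cd
   5 |   5 | cddcd
   6 |   9 | d
   7 |   0 | dccbacddcd
   8 |   7 | dcd
   9 |   6 | ddcd

SA = [4, 3, 2, 1, 8, 5, 9, 0, 7, 6]
[i] adj suffixes → lcp
  [1] 4/3 → 0 ('')
  [2] 3/2 → 0 ('')
  [3] 2/1 → 1 ('c')
  [4] 1/8 → 1 ('c')
  [5] 8/5 → 2 ('cd')
  [6] 5/9 → 0 ('')
  [7] 9/0 → 1 ('d')
  [8] 0/7 → 2 ('dc')
  [9] 7/6 → 1 ('d')

n(n+1)/2 = 10·11/2 = 55
Σ LCP = 0 + 0 + 0 + 1 + 1 + 2 + 0 + 1 + 2 + 1 = 8
distinct = 55 − 8 = 47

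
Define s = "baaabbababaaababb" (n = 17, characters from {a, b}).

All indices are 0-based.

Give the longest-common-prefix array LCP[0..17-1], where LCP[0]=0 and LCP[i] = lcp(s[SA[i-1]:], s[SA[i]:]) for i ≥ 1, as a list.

rank | idx | suffix
   0 |  10 | aaababb
   1 |   1 | aaabbababaaababb
   2 |  11 | aababb
   3 |   2 | aabbababaaababb
   4 |   8 | abaaababb
   5 |   6 | ababaaababb
   6 |  12 | ababb
   7 |  14 | abb
   8 |   3 | abbababaaababb
   9 |  16 | b
  10 |   9 | baaababb
  11 |   0 | baaabbababaaababb
  12 |   7 | babaaababb
  13 |   5 | bababaaababb
  14 |  13 | babb
  15 |  15 | bb
  16 |   4 | bbababaaababb

SA = [10, 1, 11, 2, 8, 6, 12, 14, 3, 16, 9, 0, 7, 5, 13, 15, 4]
[i] adj suffixes → lcp
  [1] 10/1 → 4 ('aaab')
  [2] 1/11 → 2 ('aa')
  [3] 11/2 → 3 ('aab')
  [4] 2/8 → 1 ('a')
  [5] 8/6 → 3 ('aba')
  [6] 6/12 → 4 ('abab')
  [7] 12/14 → 2 ('ab')
  [8] 14/3 → 3 ('abb')
  [9] 3/16 → 0 ('')
  [10] 16/9 → 1 ('b')
  [11] 9/0 → 5 ('baaab')
  [12] 0/7 → 2 ('ba')
  [13] 7/5 → 4 ('baba')
  [14] 5/13 → 3 ('bab')
  [15] 13/15 → 1 ('b')
  [16] 15/4 → 2 ('bb')

[0, 4, 2, 3, 1, 3, 4, 2, 3, 0, 1, 5, 2, 4, 3, 1, 2]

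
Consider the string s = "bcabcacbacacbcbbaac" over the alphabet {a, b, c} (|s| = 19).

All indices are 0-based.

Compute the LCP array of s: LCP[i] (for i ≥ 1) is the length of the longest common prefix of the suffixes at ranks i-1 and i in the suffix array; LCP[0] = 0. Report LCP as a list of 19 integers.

rank→(start, suffix):
  0 → (16, 'aac')
  1 → (2, 'abcacbacacbcbbaac')
  2 → (17, 'ac')
  3 → (8, 'acacbcbbaac')
  4 → (5, 'acbacacbcbbaac')
  5 → (10, 'acbcbbaac')
  6 → (15, 'baac')
  7 → (7, 'bacacbcbbaac')
  8 → (14, 'bbaac')
  9 → (0, 'bcabcacbacacbcbbaac')
  10 → (3, 'bcacbacacbcbbaac')
  11 → (12, 'bcbbaac')
  12 → (18, 'c')
  13 → (1, 'cabcacbacacbcbbaac')
  14 → (4, 'cacbacacbcbbaac')
  15 → (9, 'cacbcbbaac')
  16 → (6, 'cbacacbcbbaac')
  17 → (13, 'cbbaac')
  18 → (11, 'cbcbbaac')

SA = [16, 2, 17, 8, 5, 10, 15, 7, 14, 0, 3, 12, 18, 1, 4, 9, 6, 13, 11]
i: (SA[i-1],SA[i]) lcp shared
  1: (16,2) 1 'a'
  2: (2,17) 1 'a'
  3: (17,8) 2 'ac'
  4: (8,5) 2 'ac'
  5: (5,10) 3 'acb'
  6: (10,15) 0 ''
  7: (15,7) 2 'ba'
  8: (7,14) 1 'b'
  9: (14,0) 1 'b'
  10: (0,3) 3 'bca'
  11: (3,12) 2 'bc'
  12: (12,18) 0 ''
  13: (18,1) 1 'c'
  14: (1,4) 2 'ca'
  15: (4,9) 4 'cacb'
  16: (9,6) 1 'c'
  17: (6,13) 2 'cb'
  18: (13,11) 2 'cb'

[0, 1, 1, 2, 2, 3, 0, 2, 1, 1, 3, 2, 0, 1, 2, 4, 1, 2, 2]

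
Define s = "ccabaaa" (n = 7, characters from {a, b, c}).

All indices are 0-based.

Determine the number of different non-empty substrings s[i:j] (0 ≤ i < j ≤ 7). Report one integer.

rank | idx | suffix
   0 |   6 | a
   1 |   5 | aa
   2 |   4 | aaa
   3 |   2 | abaaa
   4 |   3 | baaa
   5 |   1 | cabaaa
   6 |   0 | ccabaaa

SA = [6, 5, 4, 2, 3, 1, 0]
rank  pair      lcp
   1  s[6:],s[5:]  1  'a'
   2  s[5:],s[4:]  2  'aa'
   3  s[4:],s[2:]  1  'a'
   4  s[2:],s[3:]  0  ''
   5  s[3:],s[1:]  0  ''
   6  s[1:],s[0:]  1  'c'

n(n+1)/2 = 7·8/2 = 28
Σ LCP = 0 + 1 + 2 + 1 + 0 + 0 + 1 = 5
distinct = 28 − 5 = 23

23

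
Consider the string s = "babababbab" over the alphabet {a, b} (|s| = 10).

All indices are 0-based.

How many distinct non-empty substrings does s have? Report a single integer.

rank | idx | suffix
   0 |   8 | ab
   1 |   1 | abababbab
   2 |   3 | ababbab
   3 |   5 | abbab
   4 |   9 | b
   5 |   7 | bab
   6 |   0 | babababbab
   7 |   2 | bababbab
   8 |   4 | babbab
   9 |   6 | bbab

SA = [8, 1, 3, 5, 9, 7, 0, 2, 4, 6]
[i] adj suffixes → lcp
  [1] 8/1 → 2 ('ab')
  [2] 1/3 → 4 ('abab')
  [3] 3/5 → 2 ('ab')
  [4] 5/9 → 0 ('')
  [5] 9/7 → 1 ('b')
  [6] 7/0 → 3 ('bab')
  [7] 0/2 → 5 ('babab')
  [8] 2/4 → 3 ('bab')
  [9] 4/6 → 1 ('b')

n(n+1)/2 = 10·11/2 = 55
Σ LCP = 0 + 2 + 4 + 2 + 0 + 1 + 3 + 5 + 3 + 1 = 21
distinct = 55 − 21 = 34

34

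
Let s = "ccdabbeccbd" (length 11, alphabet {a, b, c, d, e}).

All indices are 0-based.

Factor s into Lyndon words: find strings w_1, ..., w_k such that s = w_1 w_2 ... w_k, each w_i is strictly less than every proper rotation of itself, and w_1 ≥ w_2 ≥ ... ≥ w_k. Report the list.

["ccd", "abbeccbd"]

emit factor 1: 'ccd' (i=0, period=3)
emit factor 2: 'abbeccbd' (i=3, period=8)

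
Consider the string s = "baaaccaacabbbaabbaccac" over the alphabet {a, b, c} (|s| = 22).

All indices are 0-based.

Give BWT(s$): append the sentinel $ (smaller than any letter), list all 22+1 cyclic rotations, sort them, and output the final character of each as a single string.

cbbcaaccaab$bbbaaacacaa

rank  rotation                 last
    0  $baaaccaacabbbaabbaccac  c
    1  aaaccaacabbbaabbaccac$b  b
    2  aabbaccac$baaaccaacabbb  b
    3  aacabbbaabbaccac$baaacc  c
    4  aaccaacabbbaabbaccac$ba  a
    5  abbaccac$baaaccaacabbba  a
    6  abbbaabbaccac$baaaccaac  c
    7  ac$baaaccaacabbbaabbacc  c
    8  acabbbaabbaccac$baaacca  a
    9  accaacabbbaabbaccac$baa  a
   10  accac$baaaccaacabbbaabb  b
   11  baaaccaacabbbaabbaccac$  $
   12  baabbaccac$baaaccaacabb  b
   13  baccac$baaaccaacabbbaab  b
   14  bbaabbaccac$baaaccaacab  b
   15  bbaccac$baaaccaacabbbaa  a
   16  bbbaabbaccac$baaaccaaca  a
   17  c$baaaccaacabbbaabbacca  a
   18  caacabbbaabbaccac$baaac  c
   19  cabbbaabbaccac$baaaccaa  a
   20  cac$baaaccaacabbbaabbac  c
   21  ccaacabbbaabbaccac$baaa  a
   22  ccac$baaaccaacabbbaabba  a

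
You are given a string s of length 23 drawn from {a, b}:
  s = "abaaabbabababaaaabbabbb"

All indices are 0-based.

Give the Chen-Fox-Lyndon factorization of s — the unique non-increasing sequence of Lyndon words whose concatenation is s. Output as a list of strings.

["ab", "aaabbababab", "aaaabbabbb"]

emit factor 1: 'ab' (i=0, period=2)
emit factor 2: 'aaabbababab' (i=2, period=11)
emit factor 3: 'aaaabbabbb' (i=13, period=10)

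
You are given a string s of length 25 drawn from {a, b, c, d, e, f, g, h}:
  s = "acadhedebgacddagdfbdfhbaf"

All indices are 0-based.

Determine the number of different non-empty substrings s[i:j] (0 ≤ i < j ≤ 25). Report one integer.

306

rank→(start, suffix):
  0 → (0, 'acadhedebgacddagdfbdfhbaf')
  1 → (10, 'acddagdfbdfhbaf')
  2 → (2, 'adhedebgacddagdfbdfhbaf')
  3 → (23, 'af')
  4 → (14, 'agdfbdfhbaf')
  5 → (22, 'baf')
  6 → (18, 'bdfhbaf')
  7 → (8, 'bgacddagdfbdfhbaf')
  8 → (1, 'cadhedebgacddagdfbdfhbaf')
  9 → (11, 'cddagdfbdfhbaf')
  10 → (13, 'dagdfbdfhbaf')
  11 → (12, 'ddagdfbdfhbaf')
  12 → (6, 'debgacddagdfbdfhbaf')
  13 → (16, 'dfbdfhbaf')
  14 → (19, 'dfhbaf')
  15 → (3, 'dhedebgacddagdfbdfhbaf')
  16 → (7, 'ebgacddagdfbdfhbaf')
  17 → (5, 'edebgacddagdfbdfhbaf')
  18 → (24, 'f')
  19 → (17, 'fbdfhbaf')
  20 → (20, 'fhbaf')
  21 → (9, 'gacddagdfbdfhbaf')
  22 → (15, 'gdfbdfhbaf')
  23 → (21, 'hbaf')
  24 → (4, 'hedebgacddagdfbdfhbaf')

SA = [0, 10, 2, 23, 14, 22, 18, 8, 1, 11, 13, 12, 6, 16, 19, 3, 7, 5, 24, 17, 20, 9, 15, 21, 4]
[i] adj suffixes → lcp
  [1] 0/10 → 2 ('ac')
  [2] 10/2 → 1 ('a')
  [3] 2/23 → 1 ('a')
  [4] 23/14 → 1 ('a')
  [5] 14/22 → 0 ('')
  [6] 22/18 → 1 ('b')
  [7] 18/8 → 1 ('b')
  [8] 8/1 → 0 ('')
  [9] 1/11 → 1 ('c')
  [10] 11/13 → 0 ('')
  [11] 13/12 → 1 ('d')
  [12] 12/6 → 1 ('d')
  [13] 6/16 → 1 ('d')
  [14] 16/19 → 2 ('df')
  [15] 19/3 → 1 ('d')
  [16] 3/7 → 0 ('')
  [17] 7/5 → 1 ('e')
  [18] 5/24 → 0 ('')
  [19] 24/17 → 1 ('f')
  [20] 17/20 → 1 ('f')
  [21] 20/9 → 0 ('')
  [22] 9/15 → 1 ('g')
  [23] 15/21 → 0 ('')
  [24] 21/4 → 1 ('h')

n(n+1)/2 = 25·26/2 = 325
Σ LCP = 0 + 2 + 1 + 1 + 1 + 0 + 1 + 1 + 0 + 1 + 0 + 1 + 1 + 1 + 2 + 1 + 0 + 1 + 0 + 1 + 1 + 0 + 1 + 0 + 1 = 19
distinct = 325 − 19 = 306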